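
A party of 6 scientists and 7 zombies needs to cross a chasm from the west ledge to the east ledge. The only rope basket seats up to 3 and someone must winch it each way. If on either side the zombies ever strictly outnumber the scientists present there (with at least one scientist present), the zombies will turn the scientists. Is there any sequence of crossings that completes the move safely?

The zombies already outnumber the scientists at the west ledge before anyone moves, so the starting position itself is disallowed.

No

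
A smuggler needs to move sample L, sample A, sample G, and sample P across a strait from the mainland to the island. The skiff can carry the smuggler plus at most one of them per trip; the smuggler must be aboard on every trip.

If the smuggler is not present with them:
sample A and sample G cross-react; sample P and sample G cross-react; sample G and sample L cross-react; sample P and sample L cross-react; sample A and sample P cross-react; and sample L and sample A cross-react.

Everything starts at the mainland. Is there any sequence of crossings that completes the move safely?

No

Whatever the first load, the items left behind include a forbidden pair without the smuggler. No opening move is safe, so no plan exists.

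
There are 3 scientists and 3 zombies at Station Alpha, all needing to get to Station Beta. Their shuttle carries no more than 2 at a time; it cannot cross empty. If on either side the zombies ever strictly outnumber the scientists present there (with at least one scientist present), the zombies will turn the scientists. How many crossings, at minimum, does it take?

Counting alone: each trip to Station Beta takes at most 2 across and each return brings at least 1 back, so after t trips out (and t−1 returns) at most 2t − (t−1) of the 6 are across; that first reaches 6 at t = 5, so at least 9 crossings are needed.
The safety rule pushes this higher. Following every safe sequence of crossings, the most of the 6 that can be at Station Beta as the shuttle arrives there on crossing 9 is 5 — never all 6.
So no plan with fewer than 11 crossings exists, and this one achieves 11:
1. 2 zombies → Station Beta.  (Station Alpha: 3S 1Z; Station Beta: 0S 2Z)
2. 1 zombie ← Station Alpha.  (Station Alpha: 3S 2Z; Station Beta: 0S 1Z)
3. 2 zombies → Station Beta.  (Station Alpha: 3S 0Z; Station Beta: 0S 3Z)
4. 1 zombie ← Station Alpha.  (Station Alpha: 3S 1Z; Station Beta: 0S 2Z)
5. 2 scientists → Station Beta.  (Station Alpha: 1S 1Z; Station Beta: 2S 2Z)
6. 1 scientist and 1 zombie ← Station Alpha.  (Station Alpha: 2S 2Z; Station Beta: 1S 1Z)
7. 2 scientists → Station Beta.  (Station Alpha: 0S 2Z; Station Beta: 3S 1Z)
8. 1 zombie ← Station Alpha.  (Station Alpha: 0S 3Z; Station Beta: 3S 0Z)
9. 2 zombies → Station Beta.  (Station Alpha: 0S 1Z; Station Beta: 3S 2Z)
10. 1 zombie ← Station Alpha.  (Station Alpha: 0S 2Z; Station Beta: 3S 1Z)
11. 2 zombies → Station Beta.  (Station Alpha: 0S 0Z; Station Beta: 3S 3Z)

11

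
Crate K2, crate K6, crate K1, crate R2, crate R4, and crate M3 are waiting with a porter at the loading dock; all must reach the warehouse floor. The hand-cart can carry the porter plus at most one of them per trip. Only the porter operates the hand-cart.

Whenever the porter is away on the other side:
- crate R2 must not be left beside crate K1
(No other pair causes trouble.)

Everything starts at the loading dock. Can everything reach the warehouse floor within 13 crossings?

Yes

Yes — this plan uses 11 crossings (≤ 13):
1. Porter goes to the warehouse floor with crate K1.  [the loading dock: crate K2, crate K6, crate M3, crate R2, crate R4 | the warehouse floor: crate K1]
2. Porter goes back to the loading dock alone.  [the loading dock: crate K2, crate K6, crate M3, crate R2, crate R4 | the warehouse floor: crate K1]
3. Porter goes to the warehouse floor with crate K2.  [the loading dock: crate K6, crate M3, crate R2, crate R4 | the warehouse floor: crate K1, crate K2]
4. Porter goes back to the loading dock alone.  [the loading dock: crate K6, crate M3, crate R2, crate R4 | the warehouse floor: crate K1, crate K2]
5. Porter goes to the warehouse floor with crate K6.  [the loading dock: crate M3, crate R2, crate R4 | the warehouse floor: crate K1, crate K2, crate K6]
6. Porter goes back to the loading dock alone.  [the loading dock: crate M3, crate R2, crate R4 | the warehouse floor: crate K1, crate K2, crate K6]
7. Porter goes to the warehouse floor with crate R4.  [the loading dock: crate M3, crate R2 | the warehouse floor: crate K1, crate K2, crate K6, crate R4]
8. Porter goes back to the loading dock alone.  [the loading dock: crate M3, crate R2 | the warehouse floor: crate K1, crate K2, crate K6, crate R4]
9. Porter goes to the warehouse floor with crate M3.  [the loading dock: crate R2 | the warehouse floor: crate K1, crate K2, crate K6, crate M3, crate R4]
10. Porter goes back to the loading dock alone.  [the loading dock: crate R2 | the warehouse floor: crate K1, crate K2, crate K6, crate M3, crate R4]
11. Porter goes to the warehouse floor with crate R2.  [the loading dock: — | the warehouse floor: crate K1, crate K2, crate K6, crate M3, crate R2, crate R4]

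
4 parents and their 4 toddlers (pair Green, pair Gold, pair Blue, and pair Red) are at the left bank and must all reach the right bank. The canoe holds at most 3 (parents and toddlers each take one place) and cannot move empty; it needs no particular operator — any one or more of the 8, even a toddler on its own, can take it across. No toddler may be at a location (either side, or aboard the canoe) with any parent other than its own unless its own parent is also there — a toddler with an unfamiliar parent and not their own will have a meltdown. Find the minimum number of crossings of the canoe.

9

Counting alone: each trip to the right bank takes at most 3 across and each return brings at least 1 back, so after t trips out (and t−1 returns) at most 3t − (t−1) of the 8 are across; that first reaches 8 at t = 4, so at least 7 crossings are needed.
The safety rule pushes this higher. Following every safe sequence of crossings, the most of the 8 that can be at the right bank as the canoe arrives there on crossing 7 is 7 — never all 8.
So no plan with fewer than 9 crossings exists, and this one achieves 9:
1. parent Green and toddler Green cross → the right bank.
2. parent Green crosses ← the left bank.
3. parent Gold, parent Green, and toddler Gold cross → the right bank.
4. parent Green and toddler Green cross ← the left bank.
5. parent Blue, parent Green, and parent Red cross → the right bank.
6. toddler Gold crosses ← the left bank.
7. toddler Gold and toddler Green cross → the right bank.
8. toddler Green crosses ← the left bank.
9. toddler Blue, toddler Green, and toddler Red cross → the right bank.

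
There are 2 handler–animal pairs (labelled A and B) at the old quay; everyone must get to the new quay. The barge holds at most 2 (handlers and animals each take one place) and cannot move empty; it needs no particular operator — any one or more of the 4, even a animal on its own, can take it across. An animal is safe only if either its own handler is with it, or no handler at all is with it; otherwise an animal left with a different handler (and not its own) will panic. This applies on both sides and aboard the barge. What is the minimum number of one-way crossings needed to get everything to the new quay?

Counting alone: each trip to the new quay takes at most 2 across and each return brings at least 1 back, so after t trips out (and t−1 returns) at most 2t − (t−1) of the 4 are across; that first reaches 4 at t = 3, so at least 5 crossings are needed.
The plan below uses exactly 5 crossings, so it is optimal:
1. animal A and handler A cross → the new quay.
2. handler A crosses ← the old quay.
3. handler A and handler B cross → the new quay.
4. handler B crosses ← the old quay.
5. animal B and handler B cross → the new quay.

5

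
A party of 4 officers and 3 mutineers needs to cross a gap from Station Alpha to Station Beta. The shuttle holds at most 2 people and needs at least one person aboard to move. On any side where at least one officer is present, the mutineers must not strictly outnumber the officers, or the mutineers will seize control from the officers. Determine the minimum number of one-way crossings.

Counting alone: each trip to Station Beta takes at most 2 across and each return brings at least 1 back, so after t trips out (and t−1 returns) at most 2t − (t−1) of the 7 are across; that first reaches 7 at t = 6, so at least 11 crossings are needed.
The plan below uses exactly 11 crossings, so it is optimal:
1. 2 mutineers → Station Beta.  (Station Alpha: 4O 1M; Station Beta: 0O 2M)
2. 1 mutineer ← Station Alpha.  (Station Alpha: 4O 2M; Station Beta: 0O 1M)
3. 2 mutineers → Station Beta.  (Station Alpha: 4O 0M; Station Beta: 0O 3M)
4. 1 mutineer ← Station Alpha.  (Station Alpha: 4O 1M; Station Beta: 0O 2M)
5. 2 officers → Station Beta.  (Station Alpha: 2O 1M; Station Beta: 2O 2M)
6. 1 mutineer ← Station Alpha.  (Station Alpha: 2O 2M; Station Beta: 2O 1M)
7. 1 officer and 1 mutineer → Station Beta.  (Station Alpha: 1O 1M; Station Beta: 3O 2M)
8. 1 officer ← Station Alpha.  (Station Alpha: 2O 1M; Station Beta: 2O 2M)
9. 1 officer and 1 mutineer → Station Beta.  (Station Alpha: 1O 0M; Station Beta: 3O 3M)
10. 1 mutineer ← Station Alpha.  (Station Alpha: 1O 1M; Station Beta: 3O 2M)
11. 1 officer and 1 mutineer → Station Beta.  (Station Alpha: 0O 0M; Station Beta: 4O 3M)

11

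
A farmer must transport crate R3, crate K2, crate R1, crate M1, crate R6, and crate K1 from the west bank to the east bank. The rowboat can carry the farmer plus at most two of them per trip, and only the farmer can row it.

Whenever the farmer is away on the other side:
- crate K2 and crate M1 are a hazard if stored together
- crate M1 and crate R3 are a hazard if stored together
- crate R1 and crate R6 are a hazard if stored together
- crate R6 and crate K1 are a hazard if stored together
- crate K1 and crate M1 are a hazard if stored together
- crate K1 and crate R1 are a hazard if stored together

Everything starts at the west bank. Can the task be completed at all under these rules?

No

Whatever the first load, the items left behind include a forbidden pair without the farmer. No opening move is safe, so no plan exists.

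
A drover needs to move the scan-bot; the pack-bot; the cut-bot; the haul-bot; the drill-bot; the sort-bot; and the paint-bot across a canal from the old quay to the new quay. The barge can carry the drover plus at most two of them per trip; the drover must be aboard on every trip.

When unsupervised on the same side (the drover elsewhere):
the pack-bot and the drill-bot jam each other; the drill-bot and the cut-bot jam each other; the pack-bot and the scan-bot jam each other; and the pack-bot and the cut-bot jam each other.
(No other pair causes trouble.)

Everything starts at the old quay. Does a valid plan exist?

Yes

1. Drover goes to the new quay with the cut-bot and the pack-bot.
2. Drover goes back to the old quay with the pack-bot.
3. Drover goes to the new quay with the pack-bot and the scan-bot.
4. Drover goes back to the old quay with the pack-bot.
5. Drover goes to the new quay with the haul-bot and the pack-bot.
6. Drover goes back to the old quay with the pack-bot.
7. Drover goes to the new quay with the pack-bot and the sort-bot.
8. Drover goes back to the old quay with the pack-bot.
9. Drover goes to the new quay with the pack-bot and the paint-bot.
10. Drover goes back to the old quay with the pack-bot.
11. Drover goes to the new quay with the drill-bot and the pack-bot.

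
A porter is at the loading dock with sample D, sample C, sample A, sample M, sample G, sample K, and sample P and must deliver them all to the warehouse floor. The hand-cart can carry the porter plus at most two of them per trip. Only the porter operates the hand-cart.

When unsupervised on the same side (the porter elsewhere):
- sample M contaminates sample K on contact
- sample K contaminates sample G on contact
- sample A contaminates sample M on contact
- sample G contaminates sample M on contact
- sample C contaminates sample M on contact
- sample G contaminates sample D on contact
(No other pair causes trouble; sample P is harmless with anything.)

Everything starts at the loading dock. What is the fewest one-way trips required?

11

Counting alone: the porter can take at most 2 across per trip to the warehouse floor, so moving all 7 needs at least 4 loaded trips out, with a return between consecutive ones — at least 7 crossings.
The safety rule pushes this higher. Following every safe sequence of crossings, the most of the 7 that can be at the warehouse floor as the hand-cart arrives there on crossings 7, 9 is 5, 6 respectively — never all 7.
So no plan with fewer than 11 crossings exists, and this one achieves 11:
1. Porter goes to the warehouse floor with sample G and sample M.  [the loading dock: sample A, sample C, sample D, sample K, sample P | the warehouse floor: sample G, sample M]
2. Porter goes back to the loading dock with sample M.  [the loading dock: sample A, sample C, sample D, sample K, sample M, sample P | the warehouse floor: sample G]
3. Porter goes to the warehouse floor with sample D and sample M.  [the loading dock: sample A, sample C, sample K, sample P | the warehouse floor: sample D, sample G, sample M]
4. Porter goes back to the loading dock with sample G.  [the loading dock: sample A, sample C, sample G, sample K, sample P | the warehouse floor: sample D, sample M]
5. Porter goes to the warehouse floor with sample C and sample K.  [the loading dock: sample A, sample G, sample P | the warehouse floor: sample C, sample D, sample K, sample M]
6. Porter goes back to the loading dock with sample M.  [the loading dock: sample A, sample G, sample M, sample P | the warehouse floor: sample C, sample D, sample K]
7. Porter goes to the warehouse floor with sample A and sample M.  [the loading dock: sample G, sample P | the warehouse floor: sample A, sample C, sample D, sample K, sample M]
8. Porter goes back to the loading dock with sample M.  [the loading dock: sample G, sample M, sample P | the warehouse floor: sample A, sample C, sample D, sample K]
9. Porter goes to the warehouse floor with sample M and sample P.  [the loading dock: sample G | the warehouse floor: sample A, sample C, sample D, sample K, sample M, sample P]
10. Porter goes back to the loading dock with sample M.  [the loading dock: sample G, sample M | the warehouse floor: sample A, sample C, sample D, sample K, sample P]
11. Porter goes to the warehouse floor with sample G and sample M.  [the loading dock: — | the warehouse floor: sample A, sample C, sample D, sample G, sample K, sample M, sample P]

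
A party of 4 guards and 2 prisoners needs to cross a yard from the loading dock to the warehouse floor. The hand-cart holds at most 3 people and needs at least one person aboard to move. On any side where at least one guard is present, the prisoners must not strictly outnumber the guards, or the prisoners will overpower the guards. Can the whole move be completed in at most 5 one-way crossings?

Yes

Yes — this plan uses 5 crossings (≤ 5):
1. 2 prisoners → the warehouse floor.  (the loading dock: 4G 0P; the warehouse floor: 0G 2P)
2. 1 prisoner ← the loading dock.  (the loading dock: 4G 1P; the warehouse floor: 0G 1P)
3. 2 guards and 1 prisoner → the warehouse floor.  (the loading dock: 2G 0P; the warehouse floor: 2G 2P)
4. 1 prisoner ← the loading dock.  (the loading dock: 2G 1P; the warehouse floor: 2G 1P)
5. 2 guards and 1 prisoner → the warehouse floor.  (the loading dock: 0G 0P; the warehouse floor: 4G 2P)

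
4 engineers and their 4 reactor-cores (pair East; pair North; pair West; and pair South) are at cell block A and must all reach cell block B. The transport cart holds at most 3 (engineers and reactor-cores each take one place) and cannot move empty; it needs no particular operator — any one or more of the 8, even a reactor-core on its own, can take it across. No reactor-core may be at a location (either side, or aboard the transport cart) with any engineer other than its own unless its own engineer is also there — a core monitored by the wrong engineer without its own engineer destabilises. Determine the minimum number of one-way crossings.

Counting alone: each trip to cell block B takes at most 3 across and each return brings at least 1 back, so after t trips out (and t−1 returns) at most 3t − (t−1) of the 8 are across; that first reaches 8 at t = 4, so at least 7 crossings are needed.
The safety rule pushes this higher. Following every safe sequence of crossings, the most of the 8 that can be at cell block B as the transport cart arrives there on crossing 7 is 7 — never all 8.
So no plan with fewer than 9 crossings exists, and this one achieves 9:
1. engineer East and reactor-core East cross → cell block B.
2. engineer East crosses ← cell block A.
3. engineer East, engineer North, and reactor-core North cross → cell block B.
4. engineer East and reactor-core East cross ← cell block A.
5. engineer East, engineer South, and engineer West cross → cell block B.
6. reactor-core North crosses ← cell block A.
7. reactor-core East and reactor-core North cross → cell block B.
8. reactor-core East crosses ← cell block A.
9. reactor-core East, reactor-core South, and reactor-core West cross → cell block B.

9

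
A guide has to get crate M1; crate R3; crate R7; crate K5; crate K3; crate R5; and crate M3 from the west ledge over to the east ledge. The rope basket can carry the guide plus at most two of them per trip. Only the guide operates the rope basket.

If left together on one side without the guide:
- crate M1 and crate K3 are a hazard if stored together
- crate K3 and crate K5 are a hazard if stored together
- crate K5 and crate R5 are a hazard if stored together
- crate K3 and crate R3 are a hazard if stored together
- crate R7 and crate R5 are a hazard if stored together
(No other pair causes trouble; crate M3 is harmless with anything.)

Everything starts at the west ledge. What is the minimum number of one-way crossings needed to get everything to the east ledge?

9

Counting alone: the guide can take at most 2 across per trip to the east ledge, so moving all 7 needs at least 4 loaded trips out, with a return between consecutive ones — at least 7 crossings.
The safety rule pushes this higher. Following every safe sequence of crossings, the most of the 7 that can be at the east ledge as the rope basket arrives there on crossing 7 is 6 — never all 7.
So no plan with fewer than 9 crossings exists, and this one achieves 9:
1. Guide goes to the east ledge with crate K3 and crate R5.
2. Guide goes back to the west ledge alone.
3. Guide goes to the east ledge with crate M1.
4. Guide goes back to the west ledge with crate K3.
5. Guide goes to the east ledge with crate K5 and crate R3.
6. Guide goes back to the west ledge with crate R5.
7. Guide goes to the east ledge with crate M3 and crate R7.
8. Guide goes back to the west ledge alone.
9. Guide goes to the east ledge with crate K3 and crate R5.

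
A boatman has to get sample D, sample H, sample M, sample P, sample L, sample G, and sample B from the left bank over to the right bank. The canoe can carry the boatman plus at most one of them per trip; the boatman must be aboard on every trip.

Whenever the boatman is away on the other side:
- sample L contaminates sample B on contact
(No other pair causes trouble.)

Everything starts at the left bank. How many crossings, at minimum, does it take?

Counting alone: the boatman can take at most 1 across per trip to the right bank, so moving all 7 needs at least 7 loaded trips out, with a return between consecutive ones — at least 13 crossings.
The plan below uses exactly 13 crossings, so it is optimal:
1. Boatman goes to the right bank with sample L.
2. Boatman goes back to the left bank alone.
3. Boatman goes to the right bank with sample D.
4. Boatman goes back to the left bank alone.
5. Boatman goes to the right bank with sample H.
6. Boatman goes back to the left bank alone.
7. Boatman goes to the right bank with sample M.
8. Boatman goes back to the left bank alone.
9. Boatman goes to the right bank with sample P.
10. Boatman goes back to the left bank alone.
11. Boatman goes to the right bank with sample G.
12. Boatman goes back to the left bank alone.
13. Boatman goes to the right bank with sample B.

13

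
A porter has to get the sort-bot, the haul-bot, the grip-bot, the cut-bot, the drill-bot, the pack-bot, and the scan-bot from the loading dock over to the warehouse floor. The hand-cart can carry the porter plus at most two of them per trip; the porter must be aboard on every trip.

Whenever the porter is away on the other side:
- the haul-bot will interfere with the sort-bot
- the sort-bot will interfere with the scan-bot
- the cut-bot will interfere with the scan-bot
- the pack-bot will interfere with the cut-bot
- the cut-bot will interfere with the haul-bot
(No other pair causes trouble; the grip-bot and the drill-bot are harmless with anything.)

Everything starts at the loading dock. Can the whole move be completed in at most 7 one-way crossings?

No

Counting alone: the porter can take at most 2 across per trip to the warehouse floor, so moving all 7 needs at least 4 loaded trips out, with a return between consecutive ones — at least 7 crossings.
The safety rule pushes this higher. Following every safe sequence of crossings, the most of the 7 that can be at the warehouse floor as the hand-cart arrives there on crossing 7 is 6 — never all 7.
So the move cannot be finished within 7 crossings. (The shortest complete plan takes 9:)
1. Porter goes to the warehouse floor with the cut-bot and the sort-bot.  [the loading dock: the drill-bot, the grip-bot, the haul-bot, the pack-bot, the scan-bot | the warehouse floor: the cut-bot, the sort-bot]
2. Porter goes back to the loading dock alone.  [the loading dock: the drill-bot, the grip-bot, the haul-bot, the pack-bot, the scan-bot | the warehouse floor: the cut-bot, the sort-bot]
3. Porter goes to the warehouse floor with the haul-bot.  [the loading dock: the drill-bot, the grip-bot, the pack-bot, the scan-bot | the warehouse floor: the cut-bot, the haul-bot, the sort-bot]
4. Porter goes back to the loading dock with the cut-bot and the sort-bot.  [the loading dock: the cut-bot, the drill-bot, the grip-bot, the pack-bot, the scan-bot, the sort-bot | the warehouse floor: the haul-bot]
5. Porter goes to the warehouse floor with the pack-bot and the scan-bot.  [the loading dock: the cut-bot, the drill-bot, the grip-bot, the sort-bot | the warehouse floor: the haul-bot, the pack-bot, the scan-bot]
6. Porter goes back to the loading dock alone.  [the loading dock: the cut-bot, the drill-bot, the grip-bot, the sort-bot | the warehouse floor: the haul-bot, the pack-bot, the scan-bot]
7. Porter goes to the warehouse floor with the drill-bot and the grip-bot.  [the loading dock: the cut-bot, the sort-bot | the warehouse floor: the drill-bot, the grip-bot, the haul-bot, the pack-bot, the scan-bot]
8. Porter goes back to the loading dock alone.  [the loading dock: the cut-bot, the sort-bot | the warehouse floor: the drill-bot, the grip-bot, the haul-bot, the pack-bot, the scan-bot]
9. Porter goes to the warehouse floor with the cut-bot and the sort-bot.  [the loading dock: — | the warehouse floor: the cut-bot, the drill-bot, the grip-bot, the haul-bot, the pack-bot, the scan-bot, the sort-bot]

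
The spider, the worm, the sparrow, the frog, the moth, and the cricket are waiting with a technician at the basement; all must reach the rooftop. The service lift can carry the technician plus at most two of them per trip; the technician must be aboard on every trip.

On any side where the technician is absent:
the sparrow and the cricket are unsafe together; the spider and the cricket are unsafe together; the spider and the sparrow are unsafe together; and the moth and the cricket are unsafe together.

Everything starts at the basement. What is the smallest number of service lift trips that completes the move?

Counting alone: the technician can take at most 2 across per trip to the rooftop, so moving all 6 needs at least 3 loaded trips out, with a return between consecutive ones — at least 5 crossings.
The safety rule pushes this higher. Following every safe sequence of crossings, the most of the 6 that can be at the rooftop as the service lift arrives there on crossings 5, 7 is 4, 5 respectively — never all 6.
So no plan with fewer than 9 crossings exists, and this one achieves 9:
1. Technician goes to the rooftop with the cricket and the spider.  [the basement: the frog, the moth, the sparrow, the worm | the rooftop: the cricket, the spider]
2. Technician goes back to the basement with the spider.  [the basement: the frog, the moth, the sparrow, the spider, the worm | the rooftop: the cricket]
3. Technician goes to the rooftop with the spider and the worm.  [the basement: the frog, the moth, the sparrow | the rooftop: the cricket, the spider, the worm]
4. Technician goes back to the basement with the spider.  [the basement: the frog, the moth, the sparrow, the spider | the rooftop: the cricket, the worm]
5. Technician goes to the rooftop with the frog and the spider.  [the basement: the moth, the sparrow | the rooftop: the cricket, the frog, the spider, the worm]
6. Technician goes back to the basement with the spider.  [the basement: the moth, the sparrow, the spider | the rooftop: the cricket, the frog, the worm]
7. Technician goes to the rooftop with the moth and the spider.  [the basement: the sparrow | the rooftop: the cricket, the frog, the moth, the spider, the worm]
8. Technician goes back to the basement with the cricket.  [the basement: the cricket, the sparrow | the rooftop: the frog, the moth, the spider, the worm]
9. Technician goes to the rooftop with the cricket and the sparrow.  [the basement: — | the rooftop: the cricket, the frog, the moth, the sparrow, the spider, the worm]

9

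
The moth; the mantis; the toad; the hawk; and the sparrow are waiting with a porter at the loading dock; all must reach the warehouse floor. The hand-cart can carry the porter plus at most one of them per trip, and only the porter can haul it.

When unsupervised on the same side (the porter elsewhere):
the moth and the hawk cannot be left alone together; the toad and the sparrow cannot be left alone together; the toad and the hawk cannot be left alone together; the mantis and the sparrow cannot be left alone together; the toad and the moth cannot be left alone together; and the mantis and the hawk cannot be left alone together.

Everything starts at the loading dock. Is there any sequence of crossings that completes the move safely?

Whatever the first load, the items left behind include a forbidden pair without the porter. No opening move is safe, so no plan exists.

No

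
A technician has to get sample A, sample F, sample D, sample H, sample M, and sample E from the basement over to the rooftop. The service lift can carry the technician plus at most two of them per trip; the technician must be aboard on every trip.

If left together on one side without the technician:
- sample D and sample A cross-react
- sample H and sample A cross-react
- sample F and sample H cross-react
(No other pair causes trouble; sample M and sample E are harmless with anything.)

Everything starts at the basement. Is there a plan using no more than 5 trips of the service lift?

Yes

Yes — this plan uses 5 crossings (≤ 5):
1. Technician goes to the rooftop with sample A and sample F.  [the basement: sample D, sample E, sample H, sample M | the rooftop: sample A, sample F]
2. Technician goes back to the basement alone.  [the basement: sample D, sample E, sample H, sample M | the rooftop: sample A, sample F]
3. Technician goes to the rooftop with sample E and sample M.  [the basement: sample D, sample H | the rooftop: sample A, sample E, sample F, sample M]
4. Technician goes back to the basement alone.  [the basement: sample D, sample H | the rooftop: sample A, sample E, sample F, sample M]
5. Technician goes to the rooftop with sample D and sample H.  [the basement: — | the rooftop: sample A, sample D, sample E, sample F, sample H, sample M]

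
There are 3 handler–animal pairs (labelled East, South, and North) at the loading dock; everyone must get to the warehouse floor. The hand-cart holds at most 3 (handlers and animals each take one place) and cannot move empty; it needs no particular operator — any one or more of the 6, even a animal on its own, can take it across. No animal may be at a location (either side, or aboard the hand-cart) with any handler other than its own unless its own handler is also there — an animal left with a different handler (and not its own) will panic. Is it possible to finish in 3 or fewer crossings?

Counting alone: each trip to the warehouse floor takes at most 3 across and each return brings at least 1 back, so after t trips out (and t−1 returns) at most 3t − (t−1) of the 6 are across; that first reaches 6 at t = 3, so at least 5 crossings are needed.
Since 3 < 5, 3 crossings cannot be enough. (The shortest complete plan in fact takes 5:)
1. animal East and handler East cross → the warehouse floor.
2. handler East crosses ← the loading dock.
3. handler East, handler North, and handler South cross → the warehouse floor.
4. animal East crosses ← the loading dock.
5. animal East, animal North, and animal South cross → the warehouse floor.

No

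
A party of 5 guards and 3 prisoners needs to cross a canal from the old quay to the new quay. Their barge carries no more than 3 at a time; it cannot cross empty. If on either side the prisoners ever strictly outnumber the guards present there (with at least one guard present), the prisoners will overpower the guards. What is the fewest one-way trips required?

7

Counting alone: each trip to the new quay takes at most 3 across and each return brings at least 1 back, so after t trips out (and t−1 returns) at most 3t − (t−1) of the 8 are across; that first reaches 8 at t = 4, so at least 7 crossings are needed.
The plan below uses exactly 7 crossings, so it is optimal:
1. 2 prisoners → the new quay.  (the old quay: 5G 1P; the new quay: 0G 2P)
2. 1 prisoner ← the old quay.  (the old quay: 5G 2P; the new quay: 0G 1P)
3. 2 guards and 1 prisoner → the new quay.  (the old quay: 3G 1P; the new quay: 2G 2P)
4. 1 prisoner ← the old quay.  (the old quay: 3G 2P; the new quay: 2G 1P)
5. 1 guard and 2 prisoners → the new quay.  (the old quay: 2G 0P; the new quay: 3G 3P)
6. 1 prisoner ← the old quay.  (the old quay: 2G 1P; the new quay: 3G 2P)
7. 2 guards and 1 prisoner → the new quay.  (the old quay: 0G 0P; the new quay: 5G 3P)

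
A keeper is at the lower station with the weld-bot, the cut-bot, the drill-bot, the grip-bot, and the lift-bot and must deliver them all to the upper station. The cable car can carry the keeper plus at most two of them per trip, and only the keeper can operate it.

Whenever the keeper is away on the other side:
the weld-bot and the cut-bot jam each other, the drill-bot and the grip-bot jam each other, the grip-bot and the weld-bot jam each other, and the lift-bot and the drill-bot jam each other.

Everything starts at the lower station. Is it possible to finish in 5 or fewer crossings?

No

Counting alone: the keeper can take at most 2 across per trip to the upper station, so moving all 5 needs at least 3 loaded trips out, with a return between consecutive ones — at least 5 crossings.
The safety rule pushes this higher. Following every safe sequence of crossings, the most of the 5 that can be at the upper station as the cable car arrives there on crossing 5 is 4 — never all 5.
So the move cannot be finished within 5 crossings. (The shortest complete plan takes 7:)
1. Keeper goes to the upper station with the drill-bot and the weld-bot.  [the lower station: the cut-bot, the grip-bot, the lift-bot | the upper station: the drill-bot, the weld-bot]
2. Keeper goes back to the lower station alone.  [the lower station: the cut-bot, the grip-bot, the lift-bot | the upper station: the drill-bot, the weld-bot]
3. Keeper goes to the upper station with the cut-bot.  [the lower station: the grip-bot, the lift-bot | the upper station: the cut-bot, the drill-bot, the weld-bot]
4. Keeper goes back to the lower station with the weld-bot.  [the lower station: the grip-bot, the lift-bot, the weld-bot | the upper station: the cut-bot, the drill-bot]
5. Keeper goes to the upper station with the grip-bot and the lift-bot.  [the lower station: the weld-bot | the upper station: the cut-bot, the drill-bot, the grip-bot, the lift-bot]
6. Keeper goes back to the lower station with the drill-bot.  [the lower station: the drill-bot, the weld-bot | the upper station: the cut-bot, the grip-bot, the lift-bot]
7. Keeper goes to the upper station with the drill-bot and the weld-bot.  [the lower station: — | the upper station: the cut-bot, the drill-bot, the grip-bot, the lift-bot, the weld-bot]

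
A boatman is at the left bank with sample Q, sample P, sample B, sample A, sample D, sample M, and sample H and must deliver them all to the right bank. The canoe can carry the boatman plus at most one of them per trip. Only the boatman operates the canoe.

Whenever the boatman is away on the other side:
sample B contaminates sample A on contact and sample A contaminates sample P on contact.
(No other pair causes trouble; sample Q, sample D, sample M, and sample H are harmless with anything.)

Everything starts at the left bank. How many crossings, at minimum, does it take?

Counting alone: the boatman can take at most 1 across per trip to the right bank, so moving all 7 needs at least 7 loaded trips out, with a return between consecutive ones — at least 13 crossings.
The safety rule pushes this higher. Following every safe sequence of crossings, the most of the 7 that can be at the right bank as the canoe arrives there on crossing 13 is 6 — never all 7.
So no plan with fewer than 15 crossings exists, and this one achieves 15:
1. Boatman goes to the right bank with sample A.  [the left bank: sample B, sample D, sample H, sample M, sample P, sample Q | the right bank: sample A]
2. Boatman goes back to the left bank alone.  [the left bank: sample B, sample D, sample H, sample M, sample P, sample Q | the right bank: sample A]
3. Boatman goes to the right bank with sample Q.  [the left bank: sample B, sample D, sample H, sample M, sample P | the right bank: sample A, sample Q]
4. Boatman goes back to the left bank alone.  [the left bank: sample B, sample D, sample H, sample M, sample P | the right bank: sample A, sample Q]
5. Boatman goes to the right bank with sample P.  [the left bank: sample B, sample D, sample H, sample M | the right bank: sample A, sample P, sample Q]
6. Boatman goes back to the left bank with sample A.  [the left bank: sample A, sample B, sample D, sample H, sample M | the right bank: sample P, sample Q]
7. Boatman goes to the right bank with sample B.  [the left bank: sample A, sample D, sample H, sample M | the right bank: sample B, sample P, sample Q]
8. Boatman goes back to the left bank alone.  [the left bank: sample A, sample D, sample H, sample M | the right bank: sample B, sample P, sample Q]
9. Boatman goes to the right bank with sample D.  [the left bank: sample A, sample H, sample M | the right bank: sample B, sample D, sample P, sample Q]
10. Boatman goes back to the left bank alone.  [the left bank: sample A, sample H, sample M | the right bank: sample B, sample D, sample P, sample Q]
11. Boatman goes to the right bank with sample M.  [the left bank: sample A, sample H | the right bank: sample B, sample D, sample M, sample P, sample Q]
12. Boatman goes back to the left bank alone.  [the left bank: sample A, sample H | the right bank: sample B, sample D, sample M, sample P, sample Q]
13. Boatman goes to the right bank with sample H.  [the left bank: sample A | the right bank: sample B, sample D, sample H, sample M, sample P, sample Q]
14. Boatman goes back to the left bank alone.  [the left bank: sample A | the right bank: sample B, sample D, sample H, sample M, sample P, sample Q]
15. Boatman goes to the right bank with sample A.  [the left bank: — | the right bank: sample A, sample B, sample D, sample H, sample M, sample P, sample Q]

15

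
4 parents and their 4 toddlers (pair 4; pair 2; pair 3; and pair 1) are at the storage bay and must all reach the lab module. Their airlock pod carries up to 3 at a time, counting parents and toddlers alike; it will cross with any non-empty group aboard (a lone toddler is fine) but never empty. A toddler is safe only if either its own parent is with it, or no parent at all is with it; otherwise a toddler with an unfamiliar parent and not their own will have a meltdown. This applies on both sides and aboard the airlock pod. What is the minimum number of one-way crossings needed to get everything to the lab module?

Counting alone: each trip to the lab module takes at most 3 across and each return brings at least 1 back, so after t trips out (and t−1 returns) at most 3t − (t−1) of the 8 are across; that first reaches 8 at t = 4, so at least 7 crossings are needed.
The safety rule pushes this higher. Following every safe sequence of crossings, the most of the 8 that can be at the lab module as the airlock pod arrives there on crossing 7 is 7 — never all 8.
So no plan with fewer than 9 crossings exists, and this one achieves 9:
1. parent 4 and toddler 4 cross → the lab module.
2. parent 4 crosses ← the storage bay.
3. parent 2, parent 4, and toddler 2 cross → the lab module.
4. parent 4 and toddler 4 cross ← the storage bay.
5. parent 1, parent 3, and parent 4 cross → the lab module.
6. toddler 2 crosses ← the storage bay.
7. toddler 2 and toddler 4 cross → the lab module.
8. toddler 4 crosses ← the storage bay.
9. toddler 1, toddler 3, and toddler 4 cross → the lab module.

9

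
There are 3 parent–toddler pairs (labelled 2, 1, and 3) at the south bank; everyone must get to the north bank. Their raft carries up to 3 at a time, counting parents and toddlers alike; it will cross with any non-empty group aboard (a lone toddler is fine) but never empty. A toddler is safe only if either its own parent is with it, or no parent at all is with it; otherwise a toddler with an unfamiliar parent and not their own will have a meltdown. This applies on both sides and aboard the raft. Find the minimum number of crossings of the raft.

5

Counting alone: each trip to the north bank takes at most 3 across and each return brings at least 1 back, so after t trips out (and t−1 returns) at most 3t − (t−1) of the 6 are across; that first reaches 6 at t = 3, so at least 5 crossings are needed.
The plan below uses exactly 5 crossings, so it is optimal:
1. parent 2 and toddler 2 cross → the north bank.
2. parent 2 crosses ← the south bank.
3. parent 1, parent 2, and parent 3 cross → the north bank.
4. toddler 2 crosses ← the south bank.
5. toddler 1, toddler 2, and toddler 3 cross → the north bank.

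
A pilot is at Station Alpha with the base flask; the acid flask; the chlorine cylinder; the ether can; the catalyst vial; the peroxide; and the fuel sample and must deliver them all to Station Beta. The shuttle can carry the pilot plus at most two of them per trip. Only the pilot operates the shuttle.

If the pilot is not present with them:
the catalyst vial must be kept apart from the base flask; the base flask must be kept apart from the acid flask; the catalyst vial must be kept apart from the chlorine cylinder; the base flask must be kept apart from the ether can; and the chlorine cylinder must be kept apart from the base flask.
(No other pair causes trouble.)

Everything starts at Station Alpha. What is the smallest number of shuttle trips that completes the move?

11

Counting alone: the pilot can take at most 2 across per trip to Station Beta, so moving all 7 needs at least 4 loaded trips out, with a return between consecutive ones — at least 7 crossings.
The safety rule pushes this higher. Following every safe sequence of crossings, the most of the 7 that can be at Station Beta as the shuttle arrives there on crossings 7, 9 is 5, 6 respectively — never all 7.
So no plan with fewer than 11 crossings exists, and this one achieves 11:
1. Pilot goes to Station Beta with the base flask and the chlorine cylinder.  [Station Alpha: the acid flask, the catalyst vial, the ether can, the fuel sample, the peroxide | Station Beta: the base flask, the chlorine cylinder]
2. Pilot goes back to Station Alpha with the base flask.  [Station Alpha: the acid flask, the base flask, the catalyst vial, the ether can, the fuel sample, the peroxide | Station Beta: the chlorine cylinder]
3. Pilot goes to Station Beta with the acid flask and the base flask.  [Station Alpha: the catalyst vial, the ether can, the fuel sample, the peroxide | Station Beta: the acid flask, the base flask, the chlorine cylinder]
4. Pilot goes back to Station Alpha with the base flask.  [Station Alpha: the base flask, the catalyst vial, the ether can, the fuel sample, the peroxide | Station Beta: the acid flask, the chlorine cylinder]
5. Pilot goes to Station Beta with the base flask and the ether can.  [Station Alpha: the catalyst vial, the fuel sample, the peroxide | Station Beta: the acid flask, the base flask, the chlorine cylinder, the ether can]
6. Pilot goes back to Station Alpha with the base flask.  [Station Alpha: the base flask, the catalyst vial, the fuel sample, the peroxide | Station Beta: the acid flask, the chlorine cylinder, the ether can]
7. Pilot goes to Station Beta with the base flask and the peroxide.  [Station Alpha: the catalyst vial, the fuel sample | Station Beta: the acid flask, the base flask, the chlorine cylinder, the ether can, the peroxide]
8. Pilot goes back to Station Alpha with the base flask.  [Station Alpha: the base flask, the catalyst vial, the fuel sample | Station Beta: the acid flask, the chlorine cylinder, the ether can, the peroxide]
9. Pilot goes to Station Beta with the base flask and the fuel sample.  [Station Alpha: the catalyst vial | Station Beta: the acid flask, the base flask, the chlorine cylinder, the ether can, the fuel sample, the peroxide]
10. Pilot goes back to Station Alpha with the base flask.  [Station Alpha: the base flask, the catalyst vial | Station Beta: the acid flask, the chlorine cylinder, the ether can, the fuel sample, the peroxide]
11. Pilot goes to Station Beta with the base flask and the catalyst vial.  [Station Alpha: — | Station Beta: the acid flask, the base flask, the catalyst vial, the chlorine cylinder, the ether can, the fuel sample, the peroxide]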